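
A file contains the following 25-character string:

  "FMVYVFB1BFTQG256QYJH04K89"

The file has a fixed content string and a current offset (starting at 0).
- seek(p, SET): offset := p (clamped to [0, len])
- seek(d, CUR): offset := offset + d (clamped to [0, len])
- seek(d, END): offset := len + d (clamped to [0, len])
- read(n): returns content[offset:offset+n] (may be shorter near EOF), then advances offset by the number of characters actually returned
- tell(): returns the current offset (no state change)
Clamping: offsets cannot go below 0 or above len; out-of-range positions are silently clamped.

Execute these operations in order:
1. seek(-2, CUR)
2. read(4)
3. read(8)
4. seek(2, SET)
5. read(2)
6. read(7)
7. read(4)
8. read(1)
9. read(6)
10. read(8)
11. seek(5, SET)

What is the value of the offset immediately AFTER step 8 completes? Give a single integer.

Answer: 16

Derivation:
After 1 (seek(-2, CUR)): offset=0
After 2 (read(4)): returned 'FMVY', offset=4
After 3 (read(8)): returned 'VFB1BFTQ', offset=12
After 4 (seek(2, SET)): offset=2
After 5 (read(2)): returned 'VY', offset=4
After 6 (read(7)): returned 'VFB1BFT', offset=11
After 7 (read(4)): returned 'QG25', offset=15
After 8 (read(1)): returned '6', offset=16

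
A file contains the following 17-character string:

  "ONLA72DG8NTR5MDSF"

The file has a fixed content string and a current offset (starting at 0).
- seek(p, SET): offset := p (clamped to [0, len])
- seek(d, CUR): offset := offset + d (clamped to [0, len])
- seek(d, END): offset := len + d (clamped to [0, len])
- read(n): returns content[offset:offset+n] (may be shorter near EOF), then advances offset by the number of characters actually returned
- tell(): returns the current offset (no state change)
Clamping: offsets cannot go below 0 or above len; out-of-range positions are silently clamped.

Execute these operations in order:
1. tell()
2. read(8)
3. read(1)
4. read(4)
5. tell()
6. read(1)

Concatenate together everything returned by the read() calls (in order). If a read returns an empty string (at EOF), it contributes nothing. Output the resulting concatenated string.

After 1 (tell()): offset=0
After 2 (read(8)): returned 'ONLA72DG', offset=8
After 3 (read(1)): returned '8', offset=9
After 4 (read(4)): returned 'NTR5', offset=13
After 5 (tell()): offset=13
After 6 (read(1)): returned 'M', offset=14

Answer: ONLA72DG8NTR5M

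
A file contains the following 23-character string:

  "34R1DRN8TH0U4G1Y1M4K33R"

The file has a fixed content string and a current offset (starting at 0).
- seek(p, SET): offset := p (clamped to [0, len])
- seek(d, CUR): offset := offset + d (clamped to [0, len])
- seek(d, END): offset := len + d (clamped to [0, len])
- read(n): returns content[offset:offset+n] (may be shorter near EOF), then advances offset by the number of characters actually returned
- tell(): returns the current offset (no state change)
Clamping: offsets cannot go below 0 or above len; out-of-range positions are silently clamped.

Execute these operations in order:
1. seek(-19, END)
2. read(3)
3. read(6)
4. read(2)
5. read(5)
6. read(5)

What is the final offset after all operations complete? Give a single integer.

After 1 (seek(-19, END)): offset=4
After 2 (read(3)): returned 'DRN', offset=7
After 3 (read(6)): returned '8TH0U4', offset=13
After 4 (read(2)): returned 'G1', offset=15
After 5 (read(5)): returned 'Y1M4K', offset=20
After 6 (read(5)): returned '33R', offset=23

Answer: 23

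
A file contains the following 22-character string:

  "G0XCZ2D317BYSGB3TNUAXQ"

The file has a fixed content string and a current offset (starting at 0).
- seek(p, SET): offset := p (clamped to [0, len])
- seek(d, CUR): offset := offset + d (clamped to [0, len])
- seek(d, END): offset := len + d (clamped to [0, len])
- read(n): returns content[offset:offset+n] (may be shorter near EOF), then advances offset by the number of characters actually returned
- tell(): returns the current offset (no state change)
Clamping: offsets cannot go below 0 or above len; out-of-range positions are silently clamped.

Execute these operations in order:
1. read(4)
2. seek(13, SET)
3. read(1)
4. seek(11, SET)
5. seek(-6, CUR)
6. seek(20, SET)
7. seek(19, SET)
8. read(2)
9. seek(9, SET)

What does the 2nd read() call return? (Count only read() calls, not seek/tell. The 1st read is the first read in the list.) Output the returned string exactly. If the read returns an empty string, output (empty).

After 1 (read(4)): returned 'G0XC', offset=4
After 2 (seek(13, SET)): offset=13
After 3 (read(1)): returned 'G', offset=14
After 4 (seek(11, SET)): offset=11
After 5 (seek(-6, CUR)): offset=5
After 6 (seek(20, SET)): offset=20
After 7 (seek(19, SET)): offset=19
After 8 (read(2)): returned 'AX', offset=21
After 9 (seek(9, SET)): offset=9

Answer: G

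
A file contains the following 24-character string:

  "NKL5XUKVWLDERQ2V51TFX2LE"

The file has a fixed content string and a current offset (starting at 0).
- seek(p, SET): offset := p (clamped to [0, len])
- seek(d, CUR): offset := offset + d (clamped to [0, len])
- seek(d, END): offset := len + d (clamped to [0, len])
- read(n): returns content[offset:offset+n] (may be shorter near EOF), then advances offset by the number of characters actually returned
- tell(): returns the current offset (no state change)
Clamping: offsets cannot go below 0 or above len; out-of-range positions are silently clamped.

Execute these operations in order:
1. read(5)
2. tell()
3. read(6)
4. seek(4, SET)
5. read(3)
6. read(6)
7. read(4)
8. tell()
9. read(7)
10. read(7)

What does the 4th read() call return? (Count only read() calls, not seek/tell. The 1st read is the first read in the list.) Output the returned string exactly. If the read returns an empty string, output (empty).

Answer: VWLDER

Derivation:
After 1 (read(5)): returned 'NKL5X', offset=5
After 2 (tell()): offset=5
After 3 (read(6)): returned 'UKVWLD', offset=11
After 4 (seek(4, SET)): offset=4
After 5 (read(3)): returned 'XUK', offset=7
After 6 (read(6)): returned 'VWLDER', offset=13
After 7 (read(4)): returned 'Q2V5', offset=17
After 8 (tell()): offset=17
After 9 (read(7)): returned '1TFX2LE', offset=24
After 10 (read(7)): returned '', offset=24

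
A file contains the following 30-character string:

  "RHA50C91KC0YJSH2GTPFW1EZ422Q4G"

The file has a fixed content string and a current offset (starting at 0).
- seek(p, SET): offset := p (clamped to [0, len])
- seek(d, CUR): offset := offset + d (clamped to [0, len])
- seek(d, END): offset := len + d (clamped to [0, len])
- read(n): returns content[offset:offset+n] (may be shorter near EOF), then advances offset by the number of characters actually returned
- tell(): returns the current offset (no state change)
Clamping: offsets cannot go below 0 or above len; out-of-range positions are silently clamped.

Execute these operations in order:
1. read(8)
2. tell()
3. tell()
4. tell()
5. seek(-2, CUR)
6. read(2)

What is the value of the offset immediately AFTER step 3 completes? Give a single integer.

After 1 (read(8)): returned 'RHA50C91', offset=8
After 2 (tell()): offset=8
After 3 (tell()): offset=8

Answer: 8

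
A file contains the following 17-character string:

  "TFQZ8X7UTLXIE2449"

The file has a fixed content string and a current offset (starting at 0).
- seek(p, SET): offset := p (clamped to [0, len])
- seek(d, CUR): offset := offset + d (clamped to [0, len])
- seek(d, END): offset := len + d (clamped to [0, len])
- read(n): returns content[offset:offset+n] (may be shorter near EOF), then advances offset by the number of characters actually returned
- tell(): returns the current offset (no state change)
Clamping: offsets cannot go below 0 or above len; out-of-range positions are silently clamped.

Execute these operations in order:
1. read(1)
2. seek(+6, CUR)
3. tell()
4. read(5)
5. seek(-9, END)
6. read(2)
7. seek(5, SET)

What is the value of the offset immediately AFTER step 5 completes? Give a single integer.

Answer: 8

Derivation:
After 1 (read(1)): returned 'T', offset=1
After 2 (seek(+6, CUR)): offset=7
After 3 (tell()): offset=7
After 4 (read(5)): returned 'UTLXI', offset=12
After 5 (seek(-9, END)): offset=8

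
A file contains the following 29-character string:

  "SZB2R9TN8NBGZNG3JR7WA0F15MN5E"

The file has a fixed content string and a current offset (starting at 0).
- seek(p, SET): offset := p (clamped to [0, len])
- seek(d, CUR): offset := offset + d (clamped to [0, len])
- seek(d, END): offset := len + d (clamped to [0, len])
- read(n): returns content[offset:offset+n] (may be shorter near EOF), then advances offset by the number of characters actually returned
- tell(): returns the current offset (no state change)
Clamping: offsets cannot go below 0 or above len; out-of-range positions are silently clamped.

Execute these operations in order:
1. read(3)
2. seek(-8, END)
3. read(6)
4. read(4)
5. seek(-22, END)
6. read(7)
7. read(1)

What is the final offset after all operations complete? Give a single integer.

After 1 (read(3)): returned 'SZB', offset=3
After 2 (seek(-8, END)): offset=21
After 3 (read(6)): returned '0F15MN', offset=27
After 4 (read(4)): returned '5E', offset=29
After 5 (seek(-22, END)): offset=7
After 6 (read(7)): returned 'N8NBGZN', offset=14
After 7 (read(1)): returned 'G', offset=15

Answer: 15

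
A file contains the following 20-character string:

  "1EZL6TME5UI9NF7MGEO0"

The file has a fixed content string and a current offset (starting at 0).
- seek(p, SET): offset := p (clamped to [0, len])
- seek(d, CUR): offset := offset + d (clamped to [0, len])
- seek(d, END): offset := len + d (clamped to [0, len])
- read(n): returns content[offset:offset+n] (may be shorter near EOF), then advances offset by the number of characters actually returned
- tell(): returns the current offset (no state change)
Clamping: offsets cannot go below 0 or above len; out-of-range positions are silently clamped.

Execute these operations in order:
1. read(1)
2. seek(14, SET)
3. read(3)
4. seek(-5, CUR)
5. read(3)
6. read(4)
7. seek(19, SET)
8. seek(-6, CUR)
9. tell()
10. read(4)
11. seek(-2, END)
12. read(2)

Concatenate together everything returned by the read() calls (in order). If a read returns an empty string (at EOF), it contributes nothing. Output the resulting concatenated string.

Answer: 17MGNF7MGEOF7MGO0

Derivation:
After 1 (read(1)): returned '1', offset=1
After 2 (seek(14, SET)): offset=14
After 3 (read(3)): returned '7MG', offset=17
After 4 (seek(-5, CUR)): offset=12
After 5 (read(3)): returned 'NF7', offset=15
After 6 (read(4)): returned 'MGEO', offset=19
After 7 (seek(19, SET)): offset=19
After 8 (seek(-6, CUR)): offset=13
After 9 (tell()): offset=13
After 10 (read(4)): returned 'F7MG', offset=17
After 11 (seek(-2, END)): offset=18
After 12 (read(2)): returned 'O0', offset=20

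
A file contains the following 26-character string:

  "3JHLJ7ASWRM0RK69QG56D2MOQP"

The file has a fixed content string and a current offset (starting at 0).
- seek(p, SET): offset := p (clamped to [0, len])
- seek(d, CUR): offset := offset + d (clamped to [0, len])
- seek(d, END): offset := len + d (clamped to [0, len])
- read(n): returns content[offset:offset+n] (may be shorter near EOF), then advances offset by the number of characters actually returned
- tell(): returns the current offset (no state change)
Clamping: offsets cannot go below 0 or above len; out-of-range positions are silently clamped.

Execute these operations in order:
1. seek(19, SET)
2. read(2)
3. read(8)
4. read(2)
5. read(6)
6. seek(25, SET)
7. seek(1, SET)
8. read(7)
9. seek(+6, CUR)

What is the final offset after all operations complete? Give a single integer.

Answer: 14

Derivation:
After 1 (seek(19, SET)): offset=19
After 2 (read(2)): returned '6D', offset=21
After 3 (read(8)): returned '2MOQP', offset=26
After 4 (read(2)): returned '', offset=26
After 5 (read(6)): returned '', offset=26
After 6 (seek(25, SET)): offset=25
After 7 (seek(1, SET)): offset=1
After 8 (read(7)): returned 'JHLJ7AS', offset=8
After 9 (seek(+6, CUR)): offset=14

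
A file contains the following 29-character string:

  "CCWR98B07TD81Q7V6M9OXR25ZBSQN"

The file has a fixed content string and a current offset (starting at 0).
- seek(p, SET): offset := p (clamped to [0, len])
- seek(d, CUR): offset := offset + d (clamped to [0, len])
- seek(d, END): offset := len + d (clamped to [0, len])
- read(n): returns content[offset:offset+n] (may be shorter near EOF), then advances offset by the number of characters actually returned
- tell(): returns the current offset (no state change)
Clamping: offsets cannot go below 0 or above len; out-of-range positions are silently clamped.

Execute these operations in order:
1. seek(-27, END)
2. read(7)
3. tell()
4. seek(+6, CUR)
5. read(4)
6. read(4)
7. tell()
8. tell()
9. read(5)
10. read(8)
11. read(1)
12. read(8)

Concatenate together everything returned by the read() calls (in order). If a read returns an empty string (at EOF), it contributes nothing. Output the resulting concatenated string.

Answer: WR98B07V6M9OXR25ZBSQN

Derivation:
After 1 (seek(-27, END)): offset=2
After 2 (read(7)): returned 'WR98B07', offset=9
After 3 (tell()): offset=9
After 4 (seek(+6, CUR)): offset=15
After 5 (read(4)): returned 'V6M9', offset=19
After 6 (read(4)): returned 'OXR2', offset=23
After 7 (tell()): offset=23
After 8 (tell()): offset=23
After 9 (read(5)): returned '5ZBSQ', offset=28
After 10 (read(8)): returned 'N', offset=29
After 11 (read(1)): returned '', offset=29
After 12 (read(8)): returned '', offset=29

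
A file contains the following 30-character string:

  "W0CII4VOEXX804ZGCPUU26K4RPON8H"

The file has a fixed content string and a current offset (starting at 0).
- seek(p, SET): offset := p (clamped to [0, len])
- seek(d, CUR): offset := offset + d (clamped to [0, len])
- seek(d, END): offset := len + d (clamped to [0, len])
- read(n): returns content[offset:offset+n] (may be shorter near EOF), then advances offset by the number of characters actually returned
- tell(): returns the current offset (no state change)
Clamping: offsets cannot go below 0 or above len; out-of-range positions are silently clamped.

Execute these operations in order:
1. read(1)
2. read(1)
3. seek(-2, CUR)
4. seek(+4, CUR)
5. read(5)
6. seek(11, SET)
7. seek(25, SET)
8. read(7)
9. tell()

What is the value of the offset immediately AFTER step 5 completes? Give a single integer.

Answer: 9

Derivation:
After 1 (read(1)): returned 'W', offset=1
After 2 (read(1)): returned '0', offset=2
After 3 (seek(-2, CUR)): offset=0
After 4 (seek(+4, CUR)): offset=4
After 5 (read(5)): returned 'I4VOE', offset=9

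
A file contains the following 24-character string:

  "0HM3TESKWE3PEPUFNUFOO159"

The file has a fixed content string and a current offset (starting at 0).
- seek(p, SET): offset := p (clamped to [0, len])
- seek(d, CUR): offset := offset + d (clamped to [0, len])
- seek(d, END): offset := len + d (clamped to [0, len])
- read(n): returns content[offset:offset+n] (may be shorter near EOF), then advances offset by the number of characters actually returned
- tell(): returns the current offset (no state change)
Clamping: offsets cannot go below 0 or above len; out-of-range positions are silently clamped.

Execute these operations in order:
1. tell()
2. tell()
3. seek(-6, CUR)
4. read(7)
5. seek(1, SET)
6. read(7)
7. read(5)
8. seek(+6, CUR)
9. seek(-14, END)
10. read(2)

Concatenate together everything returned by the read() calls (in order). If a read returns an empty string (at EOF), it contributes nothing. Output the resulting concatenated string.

After 1 (tell()): offset=0
After 2 (tell()): offset=0
After 3 (seek(-6, CUR)): offset=0
After 4 (read(7)): returned '0HM3TES', offset=7
After 5 (seek(1, SET)): offset=1
After 6 (read(7)): returned 'HM3TESK', offset=8
After 7 (read(5)): returned 'WE3PE', offset=13
After 8 (seek(+6, CUR)): offset=19
After 9 (seek(-14, END)): offset=10
After 10 (read(2)): returned '3P', offset=12

Answer: 0HM3TESHM3TESKWE3PE3P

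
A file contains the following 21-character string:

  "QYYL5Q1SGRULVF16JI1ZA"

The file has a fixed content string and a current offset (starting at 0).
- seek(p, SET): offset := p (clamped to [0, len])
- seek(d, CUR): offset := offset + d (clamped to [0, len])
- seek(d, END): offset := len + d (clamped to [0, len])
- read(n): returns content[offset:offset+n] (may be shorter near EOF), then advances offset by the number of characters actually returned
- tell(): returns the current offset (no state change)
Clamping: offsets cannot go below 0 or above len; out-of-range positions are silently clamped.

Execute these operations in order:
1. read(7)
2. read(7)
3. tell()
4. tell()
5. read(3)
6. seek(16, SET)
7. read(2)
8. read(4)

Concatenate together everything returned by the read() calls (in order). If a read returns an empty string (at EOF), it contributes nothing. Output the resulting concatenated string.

Answer: QYYL5Q1SGRULVF16JJI1ZA

Derivation:
After 1 (read(7)): returned 'QYYL5Q1', offset=7
After 2 (read(7)): returned 'SGRULVF', offset=14
After 3 (tell()): offset=14
After 4 (tell()): offset=14
After 5 (read(3)): returned '16J', offset=17
After 6 (seek(16, SET)): offset=16
After 7 (read(2)): returned 'JI', offset=18
After 8 (read(4)): returned '1ZA', offset=21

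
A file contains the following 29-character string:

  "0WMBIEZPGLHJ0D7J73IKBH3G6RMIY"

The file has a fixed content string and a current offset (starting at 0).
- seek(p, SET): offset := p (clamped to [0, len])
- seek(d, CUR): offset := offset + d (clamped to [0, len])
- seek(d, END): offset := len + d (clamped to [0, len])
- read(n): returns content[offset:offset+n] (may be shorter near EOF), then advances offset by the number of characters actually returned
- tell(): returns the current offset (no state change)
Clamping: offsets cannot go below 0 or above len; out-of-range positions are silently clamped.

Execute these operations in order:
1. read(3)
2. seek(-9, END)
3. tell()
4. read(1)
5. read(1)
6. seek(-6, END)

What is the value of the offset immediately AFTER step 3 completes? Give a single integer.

Answer: 20

Derivation:
After 1 (read(3)): returned '0WM', offset=3
After 2 (seek(-9, END)): offset=20
After 3 (tell()): offset=20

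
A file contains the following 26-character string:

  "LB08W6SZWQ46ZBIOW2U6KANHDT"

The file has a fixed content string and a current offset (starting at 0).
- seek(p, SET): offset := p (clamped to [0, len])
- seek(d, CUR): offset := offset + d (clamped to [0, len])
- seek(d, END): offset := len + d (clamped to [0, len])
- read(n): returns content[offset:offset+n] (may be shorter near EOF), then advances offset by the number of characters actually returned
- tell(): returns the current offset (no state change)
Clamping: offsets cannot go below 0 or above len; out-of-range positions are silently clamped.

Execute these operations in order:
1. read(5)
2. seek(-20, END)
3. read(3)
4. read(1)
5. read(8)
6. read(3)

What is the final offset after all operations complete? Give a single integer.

After 1 (read(5)): returned 'LB08W', offset=5
After 2 (seek(-20, END)): offset=6
After 3 (read(3)): returned 'SZW', offset=9
After 4 (read(1)): returned 'Q', offset=10
After 5 (read(8)): returned '46ZBIOW2', offset=18
After 6 (read(3)): returned 'U6K', offset=21

Answer: 21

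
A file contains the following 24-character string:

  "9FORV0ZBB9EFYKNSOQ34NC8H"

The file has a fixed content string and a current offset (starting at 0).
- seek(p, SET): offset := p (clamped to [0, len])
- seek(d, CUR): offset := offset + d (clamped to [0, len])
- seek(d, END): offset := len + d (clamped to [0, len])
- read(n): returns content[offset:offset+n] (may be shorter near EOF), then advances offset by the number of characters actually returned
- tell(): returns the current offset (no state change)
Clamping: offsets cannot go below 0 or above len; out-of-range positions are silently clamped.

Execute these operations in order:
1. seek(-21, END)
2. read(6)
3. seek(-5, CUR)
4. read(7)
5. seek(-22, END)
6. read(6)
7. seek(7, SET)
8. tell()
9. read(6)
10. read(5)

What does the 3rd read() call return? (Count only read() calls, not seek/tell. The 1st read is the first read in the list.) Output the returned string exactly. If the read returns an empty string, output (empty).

After 1 (seek(-21, END)): offset=3
After 2 (read(6)): returned 'RV0ZBB', offset=9
After 3 (seek(-5, CUR)): offset=4
After 4 (read(7)): returned 'V0ZBB9E', offset=11
After 5 (seek(-22, END)): offset=2
After 6 (read(6)): returned 'ORV0ZB', offset=8
After 7 (seek(7, SET)): offset=7
After 8 (tell()): offset=7
After 9 (read(6)): returned 'BB9EFY', offset=13
After 10 (read(5)): returned 'KNSOQ', offset=18

Answer: ORV0ZB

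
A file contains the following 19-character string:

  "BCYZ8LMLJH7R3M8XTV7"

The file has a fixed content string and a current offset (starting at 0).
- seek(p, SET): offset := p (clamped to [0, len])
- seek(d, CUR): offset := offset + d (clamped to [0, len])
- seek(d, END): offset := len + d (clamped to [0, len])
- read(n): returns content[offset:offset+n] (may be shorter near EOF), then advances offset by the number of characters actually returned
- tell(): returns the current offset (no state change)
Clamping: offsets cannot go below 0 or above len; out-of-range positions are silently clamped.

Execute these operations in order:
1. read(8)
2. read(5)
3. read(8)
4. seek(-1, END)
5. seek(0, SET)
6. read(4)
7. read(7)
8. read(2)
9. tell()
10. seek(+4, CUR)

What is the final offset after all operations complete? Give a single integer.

After 1 (read(8)): returned 'BCYZ8LML', offset=8
After 2 (read(5)): returned 'JH7R3', offset=13
After 3 (read(8)): returned 'M8XTV7', offset=19
After 4 (seek(-1, END)): offset=18
After 5 (seek(0, SET)): offset=0
After 6 (read(4)): returned 'BCYZ', offset=4
After 7 (read(7)): returned '8LMLJH7', offset=11
After 8 (read(2)): returned 'R3', offset=13
After 9 (tell()): offset=13
After 10 (seek(+4, CUR)): offset=17

Answer: 17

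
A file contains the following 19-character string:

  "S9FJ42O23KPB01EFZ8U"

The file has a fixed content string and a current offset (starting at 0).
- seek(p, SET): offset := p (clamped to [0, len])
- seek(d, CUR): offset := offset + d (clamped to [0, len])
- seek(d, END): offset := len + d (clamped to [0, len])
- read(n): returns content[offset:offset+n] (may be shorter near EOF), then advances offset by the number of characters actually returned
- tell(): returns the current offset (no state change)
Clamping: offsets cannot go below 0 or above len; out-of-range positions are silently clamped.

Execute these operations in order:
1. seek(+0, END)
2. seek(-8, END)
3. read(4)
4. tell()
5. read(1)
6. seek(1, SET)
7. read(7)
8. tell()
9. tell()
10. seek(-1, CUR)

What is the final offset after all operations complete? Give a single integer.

Answer: 7

Derivation:
After 1 (seek(+0, END)): offset=19
After 2 (seek(-8, END)): offset=11
After 3 (read(4)): returned 'B01E', offset=15
After 4 (tell()): offset=15
After 5 (read(1)): returned 'F', offset=16
After 6 (seek(1, SET)): offset=1
After 7 (read(7)): returned '9FJ42O2', offset=8
After 8 (tell()): offset=8
After 9 (tell()): offset=8
After 10 (seek(-1, CUR)): offset=7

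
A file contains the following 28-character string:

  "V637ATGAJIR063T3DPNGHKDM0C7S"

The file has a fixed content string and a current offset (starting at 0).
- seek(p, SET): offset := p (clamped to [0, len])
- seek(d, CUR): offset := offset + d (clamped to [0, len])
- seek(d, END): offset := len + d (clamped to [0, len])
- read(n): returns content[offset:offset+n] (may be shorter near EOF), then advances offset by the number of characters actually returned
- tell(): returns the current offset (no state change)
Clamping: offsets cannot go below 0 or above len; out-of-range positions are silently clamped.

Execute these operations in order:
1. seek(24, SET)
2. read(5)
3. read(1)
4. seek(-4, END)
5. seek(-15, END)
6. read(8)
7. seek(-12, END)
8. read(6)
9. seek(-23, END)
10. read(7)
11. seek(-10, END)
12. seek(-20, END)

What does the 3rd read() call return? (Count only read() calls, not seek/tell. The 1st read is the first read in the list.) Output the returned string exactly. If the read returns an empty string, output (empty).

Answer: 3T3DPNGH

Derivation:
After 1 (seek(24, SET)): offset=24
After 2 (read(5)): returned '0C7S', offset=28
After 3 (read(1)): returned '', offset=28
After 4 (seek(-4, END)): offset=24
After 5 (seek(-15, END)): offset=13
After 6 (read(8)): returned '3T3DPNGH', offset=21
After 7 (seek(-12, END)): offset=16
After 8 (read(6)): returned 'DPNGHK', offset=22
After 9 (seek(-23, END)): offset=5
After 10 (read(7)): returned 'TGAJIR0', offset=12
After 11 (seek(-10, END)): offset=18
After 12 (seek(-20, END)): offset=8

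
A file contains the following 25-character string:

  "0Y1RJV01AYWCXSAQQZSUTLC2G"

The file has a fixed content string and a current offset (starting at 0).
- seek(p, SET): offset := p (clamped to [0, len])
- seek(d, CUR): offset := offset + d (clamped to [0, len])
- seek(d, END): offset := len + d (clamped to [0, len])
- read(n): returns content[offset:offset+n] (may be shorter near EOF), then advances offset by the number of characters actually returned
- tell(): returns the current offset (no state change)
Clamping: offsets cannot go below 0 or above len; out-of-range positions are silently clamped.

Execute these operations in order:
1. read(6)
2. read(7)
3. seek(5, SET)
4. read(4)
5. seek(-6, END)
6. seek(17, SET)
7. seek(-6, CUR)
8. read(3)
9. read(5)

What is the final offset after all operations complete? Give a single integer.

Answer: 19

Derivation:
After 1 (read(6)): returned '0Y1RJV', offset=6
After 2 (read(7)): returned '01AYWCX', offset=13
After 3 (seek(5, SET)): offset=5
After 4 (read(4)): returned 'V01A', offset=9
After 5 (seek(-6, END)): offset=19
After 6 (seek(17, SET)): offset=17
After 7 (seek(-6, CUR)): offset=11
After 8 (read(3)): returned 'CXS', offset=14
After 9 (read(5)): returned 'AQQZS', offset=19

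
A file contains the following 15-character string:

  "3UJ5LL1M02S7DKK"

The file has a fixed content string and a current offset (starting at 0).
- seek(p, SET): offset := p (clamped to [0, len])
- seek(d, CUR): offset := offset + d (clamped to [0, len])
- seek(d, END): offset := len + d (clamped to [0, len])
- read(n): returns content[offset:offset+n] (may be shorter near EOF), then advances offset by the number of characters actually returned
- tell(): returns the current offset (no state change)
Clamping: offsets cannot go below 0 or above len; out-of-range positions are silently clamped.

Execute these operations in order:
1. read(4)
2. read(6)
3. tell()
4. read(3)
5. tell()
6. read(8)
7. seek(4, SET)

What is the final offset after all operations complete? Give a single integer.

Answer: 4

Derivation:
After 1 (read(4)): returned '3UJ5', offset=4
After 2 (read(6)): returned 'LL1M02', offset=10
After 3 (tell()): offset=10
After 4 (read(3)): returned 'S7D', offset=13
After 5 (tell()): offset=13
After 6 (read(8)): returned 'KK', offset=15
After 7 (seek(4, SET)): offset=4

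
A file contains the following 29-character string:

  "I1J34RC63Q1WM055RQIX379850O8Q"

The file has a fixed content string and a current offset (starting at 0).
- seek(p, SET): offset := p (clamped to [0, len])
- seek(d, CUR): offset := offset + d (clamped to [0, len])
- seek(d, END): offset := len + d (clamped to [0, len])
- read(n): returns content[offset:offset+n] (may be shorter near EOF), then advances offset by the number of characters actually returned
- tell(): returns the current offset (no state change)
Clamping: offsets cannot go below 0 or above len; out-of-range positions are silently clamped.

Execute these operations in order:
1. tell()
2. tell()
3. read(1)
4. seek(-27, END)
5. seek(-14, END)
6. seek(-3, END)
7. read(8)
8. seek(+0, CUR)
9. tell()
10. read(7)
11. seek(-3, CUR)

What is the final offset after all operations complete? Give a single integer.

Answer: 26

Derivation:
After 1 (tell()): offset=0
After 2 (tell()): offset=0
After 3 (read(1)): returned 'I', offset=1
After 4 (seek(-27, END)): offset=2
After 5 (seek(-14, END)): offset=15
After 6 (seek(-3, END)): offset=26
After 7 (read(8)): returned 'O8Q', offset=29
After 8 (seek(+0, CUR)): offset=29
After 9 (tell()): offset=29
After 10 (read(7)): returned '', offset=29
After 11 (seek(-3, CUR)): offset=26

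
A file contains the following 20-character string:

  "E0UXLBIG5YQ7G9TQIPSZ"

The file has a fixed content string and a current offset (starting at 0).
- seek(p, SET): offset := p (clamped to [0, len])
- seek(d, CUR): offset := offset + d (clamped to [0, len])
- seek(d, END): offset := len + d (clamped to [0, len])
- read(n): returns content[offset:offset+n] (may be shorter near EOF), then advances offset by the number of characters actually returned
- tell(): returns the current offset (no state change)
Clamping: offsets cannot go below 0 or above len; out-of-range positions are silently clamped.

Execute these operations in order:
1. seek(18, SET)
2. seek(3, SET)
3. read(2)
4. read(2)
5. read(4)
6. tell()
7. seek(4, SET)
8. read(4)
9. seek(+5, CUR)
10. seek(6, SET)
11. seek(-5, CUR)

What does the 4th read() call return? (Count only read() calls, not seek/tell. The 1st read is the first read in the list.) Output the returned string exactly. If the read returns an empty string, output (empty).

After 1 (seek(18, SET)): offset=18
After 2 (seek(3, SET)): offset=3
After 3 (read(2)): returned 'XL', offset=5
After 4 (read(2)): returned 'BI', offset=7
After 5 (read(4)): returned 'G5YQ', offset=11
After 6 (tell()): offset=11
After 7 (seek(4, SET)): offset=4
After 8 (read(4)): returned 'LBIG', offset=8
After 9 (seek(+5, CUR)): offset=13
After 10 (seek(6, SET)): offset=6
After 11 (seek(-5, CUR)): offset=1

Answer: LBIG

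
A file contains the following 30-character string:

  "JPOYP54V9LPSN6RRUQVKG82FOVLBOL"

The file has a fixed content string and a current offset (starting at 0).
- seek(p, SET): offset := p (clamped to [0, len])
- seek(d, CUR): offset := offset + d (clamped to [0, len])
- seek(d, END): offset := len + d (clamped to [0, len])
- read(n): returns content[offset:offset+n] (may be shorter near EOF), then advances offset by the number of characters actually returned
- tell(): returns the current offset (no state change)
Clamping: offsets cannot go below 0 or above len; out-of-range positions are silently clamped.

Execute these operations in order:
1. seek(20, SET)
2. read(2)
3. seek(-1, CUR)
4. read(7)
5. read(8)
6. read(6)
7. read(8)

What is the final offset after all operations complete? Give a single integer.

After 1 (seek(20, SET)): offset=20
After 2 (read(2)): returned 'G8', offset=22
After 3 (seek(-1, CUR)): offset=21
After 4 (read(7)): returned '82FOVLB', offset=28
After 5 (read(8)): returned 'OL', offset=30
After 6 (read(6)): returned '', offset=30
After 7 (read(8)): returned '', offset=30

Answer: 30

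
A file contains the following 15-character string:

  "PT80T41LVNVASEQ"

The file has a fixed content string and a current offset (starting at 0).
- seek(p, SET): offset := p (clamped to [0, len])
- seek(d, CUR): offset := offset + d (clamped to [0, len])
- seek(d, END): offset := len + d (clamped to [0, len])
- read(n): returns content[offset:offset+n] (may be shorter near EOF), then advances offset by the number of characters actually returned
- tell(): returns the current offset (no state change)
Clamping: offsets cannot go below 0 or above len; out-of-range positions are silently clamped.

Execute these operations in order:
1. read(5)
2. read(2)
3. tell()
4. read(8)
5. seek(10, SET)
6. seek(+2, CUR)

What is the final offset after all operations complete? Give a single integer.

Answer: 12

Derivation:
After 1 (read(5)): returned 'PT80T', offset=5
After 2 (read(2)): returned '41', offset=7
After 3 (tell()): offset=7
After 4 (read(8)): returned 'LVNVASEQ', offset=15
After 5 (seek(10, SET)): offset=10
After 6 (seek(+2, CUR)): offset=12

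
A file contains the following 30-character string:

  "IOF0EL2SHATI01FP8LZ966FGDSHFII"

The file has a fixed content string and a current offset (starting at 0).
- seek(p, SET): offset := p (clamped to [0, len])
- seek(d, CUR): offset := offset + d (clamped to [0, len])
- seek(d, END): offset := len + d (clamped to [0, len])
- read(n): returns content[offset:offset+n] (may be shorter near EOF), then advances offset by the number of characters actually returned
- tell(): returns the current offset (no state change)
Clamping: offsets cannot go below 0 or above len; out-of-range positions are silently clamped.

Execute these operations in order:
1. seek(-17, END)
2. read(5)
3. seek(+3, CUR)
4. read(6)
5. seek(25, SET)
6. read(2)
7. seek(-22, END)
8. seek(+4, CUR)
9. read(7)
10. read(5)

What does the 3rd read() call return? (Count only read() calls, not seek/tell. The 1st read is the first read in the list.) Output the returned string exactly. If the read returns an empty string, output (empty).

After 1 (seek(-17, END)): offset=13
After 2 (read(5)): returned '1FP8L', offset=18
After 3 (seek(+3, CUR)): offset=21
After 4 (read(6)): returned '6FGDSH', offset=27
After 5 (seek(25, SET)): offset=25
After 6 (read(2)): returned 'SH', offset=27
After 7 (seek(-22, END)): offset=8
After 8 (seek(+4, CUR)): offset=12
After 9 (read(7)): returned '01FP8LZ', offset=19
After 10 (read(5)): returned '966FG', offset=24

Answer: SH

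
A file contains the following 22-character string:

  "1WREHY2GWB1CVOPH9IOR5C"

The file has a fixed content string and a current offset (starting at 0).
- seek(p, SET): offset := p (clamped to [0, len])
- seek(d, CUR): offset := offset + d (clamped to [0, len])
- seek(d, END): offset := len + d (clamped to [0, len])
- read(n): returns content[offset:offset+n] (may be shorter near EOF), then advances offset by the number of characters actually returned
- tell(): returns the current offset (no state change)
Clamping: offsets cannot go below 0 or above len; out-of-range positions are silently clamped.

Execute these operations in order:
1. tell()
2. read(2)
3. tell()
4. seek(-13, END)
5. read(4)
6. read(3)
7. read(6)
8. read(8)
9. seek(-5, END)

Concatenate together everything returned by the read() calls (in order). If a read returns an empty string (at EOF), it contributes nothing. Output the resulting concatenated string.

Answer: 1WB1CVOPH9IOR5C

Derivation:
After 1 (tell()): offset=0
After 2 (read(2)): returned '1W', offset=2
After 3 (tell()): offset=2
After 4 (seek(-13, END)): offset=9
After 5 (read(4)): returned 'B1CV', offset=13
After 6 (read(3)): returned 'OPH', offset=16
After 7 (read(6)): returned '9IOR5C', offset=22
After 8 (read(8)): returned '', offset=22
After 9 (seek(-5, END)): offset=17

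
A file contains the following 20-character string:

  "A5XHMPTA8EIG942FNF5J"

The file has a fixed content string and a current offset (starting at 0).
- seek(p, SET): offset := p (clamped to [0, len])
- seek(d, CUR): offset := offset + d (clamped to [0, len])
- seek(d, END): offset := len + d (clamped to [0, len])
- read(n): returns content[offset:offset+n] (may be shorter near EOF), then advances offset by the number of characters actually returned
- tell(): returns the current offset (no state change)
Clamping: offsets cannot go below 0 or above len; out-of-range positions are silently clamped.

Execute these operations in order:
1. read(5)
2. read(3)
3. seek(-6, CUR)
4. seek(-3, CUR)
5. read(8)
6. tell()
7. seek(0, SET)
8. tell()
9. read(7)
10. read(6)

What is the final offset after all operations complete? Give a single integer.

After 1 (read(5)): returned 'A5XHM', offset=5
After 2 (read(3)): returned 'PTA', offset=8
After 3 (seek(-6, CUR)): offset=2
After 4 (seek(-3, CUR)): offset=0
After 5 (read(8)): returned 'A5XHMPTA', offset=8
After 6 (tell()): offset=8
After 7 (seek(0, SET)): offset=0
After 8 (tell()): offset=0
After 9 (read(7)): returned 'A5XHMPT', offset=7
After 10 (read(6)): returned 'A8EIG9', offset=13

Answer: 13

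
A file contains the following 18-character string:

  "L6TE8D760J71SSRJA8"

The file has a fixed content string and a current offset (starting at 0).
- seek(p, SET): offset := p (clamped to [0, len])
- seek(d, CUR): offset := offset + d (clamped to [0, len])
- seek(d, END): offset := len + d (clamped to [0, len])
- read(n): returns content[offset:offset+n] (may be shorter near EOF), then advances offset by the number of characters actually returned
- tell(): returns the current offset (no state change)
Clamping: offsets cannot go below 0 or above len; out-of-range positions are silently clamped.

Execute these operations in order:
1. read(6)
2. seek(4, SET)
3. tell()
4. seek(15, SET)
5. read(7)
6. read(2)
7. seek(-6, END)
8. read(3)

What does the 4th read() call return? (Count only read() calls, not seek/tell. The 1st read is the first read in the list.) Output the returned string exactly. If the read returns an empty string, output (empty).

After 1 (read(6)): returned 'L6TE8D', offset=6
After 2 (seek(4, SET)): offset=4
After 3 (tell()): offset=4
After 4 (seek(15, SET)): offset=15
After 5 (read(7)): returned 'JA8', offset=18
After 6 (read(2)): returned '', offset=18
After 7 (seek(-6, END)): offset=12
After 8 (read(3)): returned 'SSR', offset=15

Answer: SSR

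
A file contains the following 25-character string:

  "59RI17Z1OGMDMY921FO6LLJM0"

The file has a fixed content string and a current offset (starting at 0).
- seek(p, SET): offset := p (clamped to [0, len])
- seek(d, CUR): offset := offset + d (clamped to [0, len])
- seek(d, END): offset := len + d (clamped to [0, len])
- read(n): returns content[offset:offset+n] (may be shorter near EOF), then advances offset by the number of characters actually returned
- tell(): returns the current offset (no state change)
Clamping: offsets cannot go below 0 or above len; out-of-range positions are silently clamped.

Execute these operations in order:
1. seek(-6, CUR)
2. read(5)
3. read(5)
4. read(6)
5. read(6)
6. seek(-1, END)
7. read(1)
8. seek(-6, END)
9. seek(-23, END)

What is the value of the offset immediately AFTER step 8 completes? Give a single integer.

After 1 (seek(-6, CUR)): offset=0
After 2 (read(5)): returned '59RI1', offset=5
After 3 (read(5)): returned '7Z1OG', offset=10
After 4 (read(6)): returned 'MDMY92', offset=16
After 5 (read(6)): returned '1FO6LL', offset=22
After 6 (seek(-1, END)): offset=24
After 7 (read(1)): returned '0', offset=25
After 8 (seek(-6, END)): offset=19

Answer: 19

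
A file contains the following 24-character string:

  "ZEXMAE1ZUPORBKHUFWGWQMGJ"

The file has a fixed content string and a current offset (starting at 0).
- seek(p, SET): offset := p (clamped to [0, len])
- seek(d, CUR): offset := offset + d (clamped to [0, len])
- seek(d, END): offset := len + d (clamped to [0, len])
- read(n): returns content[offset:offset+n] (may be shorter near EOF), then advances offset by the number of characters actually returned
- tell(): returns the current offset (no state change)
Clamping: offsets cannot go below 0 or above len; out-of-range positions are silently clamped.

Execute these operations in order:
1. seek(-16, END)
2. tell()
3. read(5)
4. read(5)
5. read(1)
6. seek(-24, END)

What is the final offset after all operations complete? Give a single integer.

Answer: 0

Derivation:
After 1 (seek(-16, END)): offset=8
After 2 (tell()): offset=8
After 3 (read(5)): returned 'UPORB', offset=13
After 4 (read(5)): returned 'KHUFW', offset=18
After 5 (read(1)): returned 'G', offset=19
After 6 (seek(-24, END)): offset=0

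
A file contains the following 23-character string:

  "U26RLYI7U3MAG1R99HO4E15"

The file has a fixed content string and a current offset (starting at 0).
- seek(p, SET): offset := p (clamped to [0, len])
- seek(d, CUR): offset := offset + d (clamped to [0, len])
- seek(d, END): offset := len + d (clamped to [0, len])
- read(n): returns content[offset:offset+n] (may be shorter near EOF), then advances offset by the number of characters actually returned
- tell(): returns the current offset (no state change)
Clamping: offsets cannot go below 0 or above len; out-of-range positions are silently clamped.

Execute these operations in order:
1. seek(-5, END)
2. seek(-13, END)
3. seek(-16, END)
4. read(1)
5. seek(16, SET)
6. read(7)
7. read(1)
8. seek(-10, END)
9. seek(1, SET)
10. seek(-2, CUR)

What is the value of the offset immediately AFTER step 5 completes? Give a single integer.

After 1 (seek(-5, END)): offset=18
After 2 (seek(-13, END)): offset=10
After 3 (seek(-16, END)): offset=7
After 4 (read(1)): returned '7', offset=8
After 5 (seek(16, SET)): offset=16

Answer: 16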